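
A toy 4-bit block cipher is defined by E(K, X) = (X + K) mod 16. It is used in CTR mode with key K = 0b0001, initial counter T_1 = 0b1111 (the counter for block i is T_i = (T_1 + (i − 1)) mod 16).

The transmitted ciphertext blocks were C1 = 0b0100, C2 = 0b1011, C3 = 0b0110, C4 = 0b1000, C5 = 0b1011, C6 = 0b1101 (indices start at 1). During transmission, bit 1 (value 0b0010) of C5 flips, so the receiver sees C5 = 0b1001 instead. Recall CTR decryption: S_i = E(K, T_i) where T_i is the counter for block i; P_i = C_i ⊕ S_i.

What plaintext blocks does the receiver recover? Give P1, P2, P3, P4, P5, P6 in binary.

P1 = 0b0100, P2 = 0b1010, P3 = 0b0100, P4 = 0b1011, P5 = 0b1101, P6 = 0b1000

Only C5 changed, to 0b1001. In CTR, a change in C_i flips the same bit in P_i only; the keystream is unaffected. Decrypting the received ciphertext:
P1: T = 0b1111, S = E(K, T) = 0b0000; 0b0100 ⊕ 0b0000 = 0b0100.
P2: T = 0b0000, S = E(K, T) = 0b0001; 0b1011 ⊕ 0b0001 = 0b1010.
P3: T = 0b0001, S = E(K, T) = 0b0010; 0b0110 ⊕ 0b0010 = 0b0100.
P4: T = 0b0010, S = E(K, T) = 0b0011; 0b1000 ⊕ 0b0011 = 0b1011.
P5: T = 0b0011, S = E(K, T) = 0b0100; 0b1001 ⊕ 0b0100 = 0b1101.
P6: T = 0b0100, S = E(K, T) = 0b0101; 0b1101 ⊕ 0b0101 = 0b1000.
Blocks that differ from the original plaintext: P5.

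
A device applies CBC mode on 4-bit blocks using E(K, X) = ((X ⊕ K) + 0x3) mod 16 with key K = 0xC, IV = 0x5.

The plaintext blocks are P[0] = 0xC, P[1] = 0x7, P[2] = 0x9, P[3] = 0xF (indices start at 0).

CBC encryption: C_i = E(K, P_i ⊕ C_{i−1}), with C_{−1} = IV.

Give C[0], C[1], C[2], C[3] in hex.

C[0] = 0x8, C[1] = 0x6, C[2] = 0x6, C[3] = 0x8

C[0]: P[0] ⊕ 0x5 = 0x9; E(K, 0x9) = 0x8.
C[1]: P[1] ⊕ 0x8 = 0xF; E(K, 0xF) = 0x6.
C[2]: P[2] ⊕ 0x6 = 0xF; E(K, 0xF) = 0x6.
C[3]: P[3] ⊕ 0x6 = 0x9; E(K, 0x9) = 0x8.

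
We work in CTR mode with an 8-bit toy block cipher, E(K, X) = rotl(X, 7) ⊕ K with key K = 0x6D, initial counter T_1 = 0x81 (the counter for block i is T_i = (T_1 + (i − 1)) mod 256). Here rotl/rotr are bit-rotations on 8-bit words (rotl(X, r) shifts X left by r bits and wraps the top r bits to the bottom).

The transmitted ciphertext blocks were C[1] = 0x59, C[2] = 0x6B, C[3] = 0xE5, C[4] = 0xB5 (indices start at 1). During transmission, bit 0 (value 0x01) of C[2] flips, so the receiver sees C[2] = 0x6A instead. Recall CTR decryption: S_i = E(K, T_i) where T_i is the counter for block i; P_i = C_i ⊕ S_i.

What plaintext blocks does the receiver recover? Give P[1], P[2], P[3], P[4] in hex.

Only C[2] changed, to 0x6A. In CTR, a change in C_i flips the same bit in P_i only; the keystream is unaffected. Decrypting the received ciphertext:
P[1]: T = 0x81, S = E(K, T) = 0xAD; 0x59 ⊕ 0xAD = 0xF4.
P[2]: T = 0x82, S = E(K, T) = 0x2C; 0x6A ⊕ 0x2C = 0x46.
P[3]: T = 0x83, S = E(K, T) = 0xAC; 0xE5 ⊕ 0xAC = 0x49.
P[4]: T = 0x84, S = E(K, T) = 0x2F; 0xB5 ⊕ 0x2F = 0x9A.
Blocks that differ from the original plaintext: P[2].

P[1] = 0xF4, P[2] = 0x46, P[3] = 0x49, P[4] = 0x9A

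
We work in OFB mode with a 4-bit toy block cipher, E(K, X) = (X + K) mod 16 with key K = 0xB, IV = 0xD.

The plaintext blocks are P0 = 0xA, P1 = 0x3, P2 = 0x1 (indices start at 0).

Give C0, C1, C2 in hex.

C0 = 0x2, C1 = 0x0, C2 = 0xF

OFB encryption: S_i = E(K, S_{i−1}) with S_{−1} = IV; C_i = P_i ⊕ S_i.
C0: S = E(K, 0xD) = 0x8; 0xA ⊕ 0x8 = 0x2.
C1: S = E(K, 0x8) = 0x3; 0x3 ⊕ 0x3 = 0x0.
C2: S = E(K, 0x3) = 0xE; 0x1 ⊕ 0xE = 0xF.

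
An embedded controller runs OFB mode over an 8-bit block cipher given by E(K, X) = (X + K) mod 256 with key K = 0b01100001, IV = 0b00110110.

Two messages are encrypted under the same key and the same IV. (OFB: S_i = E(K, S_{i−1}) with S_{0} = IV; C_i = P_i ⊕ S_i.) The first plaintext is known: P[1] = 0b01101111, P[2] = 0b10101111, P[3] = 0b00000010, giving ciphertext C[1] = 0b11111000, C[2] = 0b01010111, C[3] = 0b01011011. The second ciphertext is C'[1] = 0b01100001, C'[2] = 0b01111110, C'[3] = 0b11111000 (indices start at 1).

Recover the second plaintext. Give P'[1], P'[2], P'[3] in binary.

P'[1] = 0b11110110, P'[2] = 0b10000110, P'[3] = 0b10100001

In OFB with a reused IV, both messages share the same keystream S_i, so C_i ⊕ C'_i = P_i ⊕ P'_i and thus P'_i = P_i ⊕ C_i ⊕ C'_i.
P'[1]: 0b01101111 ⊕ 0b11111000 ⊕ 0b01100001 = 0b11110110.
P'[2]: 0b10101111 ⊕ 0b01010111 ⊕ 0b01111110 = 0b10000110.
P'[3]: 0b00000010 ⊕ 0b01011011 ⊕ 0b11111000 = 0b10100001.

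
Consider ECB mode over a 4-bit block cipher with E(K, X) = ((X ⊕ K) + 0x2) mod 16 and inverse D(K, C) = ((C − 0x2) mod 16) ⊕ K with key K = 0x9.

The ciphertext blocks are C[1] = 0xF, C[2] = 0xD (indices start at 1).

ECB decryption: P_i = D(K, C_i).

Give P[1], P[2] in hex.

P[1]: D(K, 0xF) = 0x4.
P[2]: D(K, 0xD) = 0x2.

P[1] = 0x4, P[2] = 0x2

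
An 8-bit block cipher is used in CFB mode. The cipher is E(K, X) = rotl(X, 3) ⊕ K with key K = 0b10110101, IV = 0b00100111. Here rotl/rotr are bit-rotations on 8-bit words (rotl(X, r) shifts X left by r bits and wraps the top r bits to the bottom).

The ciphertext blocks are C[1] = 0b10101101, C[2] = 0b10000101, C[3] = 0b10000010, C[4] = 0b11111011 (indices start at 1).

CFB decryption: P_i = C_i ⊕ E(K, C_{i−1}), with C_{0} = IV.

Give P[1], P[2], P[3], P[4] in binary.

P[1]: E(K, 0b00100111) = 0b10001100; 0b10101101 ⊕ 0b10001100 = 0b00100001.
P[2]: E(K, 0b10101101) = 0b11011000; 0b10000101 ⊕ 0b11011000 = 0b01011101.
P[3]: E(K, 0b10000101) = 0b10011001; 0b10000010 ⊕ 0b10011001 = 0b00011011.
P[4]: E(K, 0b10000010) = 0b10100001; 0b11111011 ⊕ 0b10100001 = 0b01011010.

P[1] = 0b00100001, P[2] = 0b01011101, P[3] = 0b00011011, P[4] = 0b01011010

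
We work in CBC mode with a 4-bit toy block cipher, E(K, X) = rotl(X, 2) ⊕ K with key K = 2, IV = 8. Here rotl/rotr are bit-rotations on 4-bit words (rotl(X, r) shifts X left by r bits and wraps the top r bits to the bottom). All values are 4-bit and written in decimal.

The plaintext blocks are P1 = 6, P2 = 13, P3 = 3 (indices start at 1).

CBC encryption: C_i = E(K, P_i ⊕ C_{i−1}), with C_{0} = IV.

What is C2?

C1: P1 ⊕ 8 = 14; E(K, 14) = 9.
C2: P2 ⊕ 9 = 4; E(K, 4) = 3.

C2 = 3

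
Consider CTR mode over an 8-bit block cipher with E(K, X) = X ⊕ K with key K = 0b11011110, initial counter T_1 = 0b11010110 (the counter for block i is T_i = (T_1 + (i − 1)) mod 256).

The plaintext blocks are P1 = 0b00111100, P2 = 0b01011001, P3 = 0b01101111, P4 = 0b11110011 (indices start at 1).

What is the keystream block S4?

CTR encryption: S_i = E(K, T_i) where T_i is the counter for block i; C_i = P_i ⊕ S_i.
C1: T = 0b11010110, S = E(K, T) = 0b00001000; 0b00111100 ⊕ 0b00001000 = 0b00110100.
C2: T = 0b11010111, S = E(K, T) = 0b00001001; 0b01011001 ⊕ 0b00001001 = 0b01010000.
C3: T = 0b11011000, S = E(K, T) = 0b00000110; 0b01101111 ⊕ 0b00000110 = 0b01101001.
C4: T = 0b11011001, S = E(K, T) = 0b00000111; 0b11110011 ⊕ 0b00000111 = 0b11110100.
So S4 = 0b00000111.

0b00000111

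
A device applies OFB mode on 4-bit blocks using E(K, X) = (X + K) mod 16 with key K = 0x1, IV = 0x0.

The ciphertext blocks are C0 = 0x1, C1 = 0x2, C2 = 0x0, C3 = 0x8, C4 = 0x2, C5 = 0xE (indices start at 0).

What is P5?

OFB decryption: S_i = E(K, S_{i−1}) with S_{−1} = IV; P_i = C_i ⊕ S_i.
P0: S = E(K, 0x0) = 0x1; 0x1 ⊕ 0x1 = 0x0.
P1: S = E(K, 0x1) = 0x2; 0x2 ⊕ 0x2 = 0x0.
P2: S = E(K, 0x2) = 0x3; 0x0 ⊕ 0x3 = 0x3.
P3: S = E(K, 0x3) = 0x4; 0x8 ⊕ 0x4 = 0xC.
P4: S = E(K, 0x4) = 0x5; 0x2 ⊕ 0x5 = 0x7.
P5: S = E(K, 0x5) = 0x6; 0xE ⊕ 0x6 = 0x8.

P5 = 0x8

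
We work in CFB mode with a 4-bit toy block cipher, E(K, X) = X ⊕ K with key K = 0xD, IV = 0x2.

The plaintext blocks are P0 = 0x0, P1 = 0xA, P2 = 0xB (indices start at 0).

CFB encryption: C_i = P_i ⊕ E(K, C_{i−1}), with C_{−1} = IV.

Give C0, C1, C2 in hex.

C0 = 0xF, C1 = 0x8, C2 = 0xE

C0: E(K, 0x2) = 0xF; 0x0 ⊕ 0xF = 0xF.
C1: E(K, 0xF) = 0x2; 0xA ⊕ 0x2 = 0x8.
C2: E(K, 0x8) = 0x5; 0xB ⊕ 0x5 = 0xE.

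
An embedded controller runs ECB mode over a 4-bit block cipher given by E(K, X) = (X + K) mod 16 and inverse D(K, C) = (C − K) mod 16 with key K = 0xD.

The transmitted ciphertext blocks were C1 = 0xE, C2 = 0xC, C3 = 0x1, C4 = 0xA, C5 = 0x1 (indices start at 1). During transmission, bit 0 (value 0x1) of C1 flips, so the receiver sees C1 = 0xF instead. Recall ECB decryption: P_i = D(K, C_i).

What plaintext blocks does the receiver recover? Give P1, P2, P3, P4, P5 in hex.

P1 = 0x2, P2 = 0xF, P3 = 0x4, P4 = 0xD, P5 = 0x4

Only C1 changed, to 0xF. In ECB, a change in C_i affects only P_i. Decrypting the received ciphertext:
P1: D(K, 0xF) = 0x2.
P2: D(K, 0xC) = 0xF.
P3: D(K, 0x1) = 0x4.
P4: D(K, 0xA) = 0xD.
P5: D(K, 0x1) = 0x4.
Blocks that differ from the original plaintext: P1.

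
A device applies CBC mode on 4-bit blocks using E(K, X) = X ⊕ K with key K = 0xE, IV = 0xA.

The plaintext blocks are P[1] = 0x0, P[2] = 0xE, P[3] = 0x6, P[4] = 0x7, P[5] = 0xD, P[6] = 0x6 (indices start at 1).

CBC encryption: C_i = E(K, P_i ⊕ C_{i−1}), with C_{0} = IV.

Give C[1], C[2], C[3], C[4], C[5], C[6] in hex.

C[1] = 0x4, C[2] = 0x4, C[3] = 0xC, C[4] = 0x5, C[5] = 0x6, C[6] = 0xE

C[1]: P[1] ⊕ 0xA = 0xA; E(K, 0xA) = 0x4.
C[2]: P[2] ⊕ 0x4 = 0xA; E(K, 0xA) = 0x4.
C[3]: P[3] ⊕ 0x4 = 0x2; E(K, 0x2) = 0xC.
C[4]: P[4] ⊕ 0xC = 0xB; E(K, 0xB) = 0x5.
C[5]: P[5] ⊕ 0x5 = 0x8; E(K, 0x8) = 0x6.
C[6]: P[6] ⊕ 0x6 = 0x0; E(K, 0x0) = 0xE.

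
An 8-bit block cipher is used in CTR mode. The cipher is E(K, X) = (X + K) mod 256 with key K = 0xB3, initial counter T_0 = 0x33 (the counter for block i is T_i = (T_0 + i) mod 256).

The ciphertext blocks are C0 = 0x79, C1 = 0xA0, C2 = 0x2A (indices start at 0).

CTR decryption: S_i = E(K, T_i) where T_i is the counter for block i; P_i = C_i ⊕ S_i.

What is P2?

P2 = 0xC2

P2: T = 0x35, S = E(K, T) = 0xE8; 0x2A ⊕ 0xE8 = 0xC2.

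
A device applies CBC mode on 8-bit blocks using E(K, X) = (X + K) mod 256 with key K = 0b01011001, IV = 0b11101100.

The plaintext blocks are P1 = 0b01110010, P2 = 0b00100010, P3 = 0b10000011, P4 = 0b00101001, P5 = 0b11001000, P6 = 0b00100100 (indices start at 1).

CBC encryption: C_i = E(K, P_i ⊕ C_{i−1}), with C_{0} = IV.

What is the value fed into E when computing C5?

C1: P1 ⊕ 0b11101100 = 0b10011110; E(K, 0b10011110) = 0b11110111.
C2: P2 ⊕ 0b11110111 = 0b11010101; E(K, 0b11010101) = 0b00101110.
C3: P3 ⊕ 0b00101110 = 0b10101101; E(K, 0b10101101) = 0b00000110.
C4: P4 ⊕ 0b00000110 = 0b00101111; E(K, 0b00101111) = 0b10001000.
C5: P5 ⊕ 0b10001000 = 0b01000000; E(K, 0b01000000) = 0b10011001.
So the input to E for block 5 is 0b01000000.

0b01000000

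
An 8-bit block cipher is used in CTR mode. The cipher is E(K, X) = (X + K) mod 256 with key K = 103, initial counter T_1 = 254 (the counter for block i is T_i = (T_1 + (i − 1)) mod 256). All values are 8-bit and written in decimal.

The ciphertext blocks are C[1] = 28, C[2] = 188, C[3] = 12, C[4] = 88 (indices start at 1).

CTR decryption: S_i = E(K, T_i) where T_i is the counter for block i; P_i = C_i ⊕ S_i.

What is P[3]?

P[3] = 107

P[3]: T = 0, S = E(K, T) = 103; 12 ⊕ 103 = 107.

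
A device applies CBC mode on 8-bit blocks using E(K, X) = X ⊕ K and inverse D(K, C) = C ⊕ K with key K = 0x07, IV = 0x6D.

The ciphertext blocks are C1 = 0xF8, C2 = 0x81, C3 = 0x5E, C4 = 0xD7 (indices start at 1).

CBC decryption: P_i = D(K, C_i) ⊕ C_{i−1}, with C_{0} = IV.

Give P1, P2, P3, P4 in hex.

P1: D(K, 0xF8) = 0xFF; 0xFF ⊕ 0x6D = 0x92.
P2: D(K, 0x81) = 0x86; 0x86 ⊕ 0xF8 = 0x7E.
P3: D(K, 0x5E) = 0x59; 0x59 ⊕ 0x81 = 0xD8.
P4: D(K, 0xD7) = 0xD0; 0xD0 ⊕ 0x5E = 0x8E.

P1 = 0x92, P2 = 0x7E, P3 = 0xD8, P4 = 0x8E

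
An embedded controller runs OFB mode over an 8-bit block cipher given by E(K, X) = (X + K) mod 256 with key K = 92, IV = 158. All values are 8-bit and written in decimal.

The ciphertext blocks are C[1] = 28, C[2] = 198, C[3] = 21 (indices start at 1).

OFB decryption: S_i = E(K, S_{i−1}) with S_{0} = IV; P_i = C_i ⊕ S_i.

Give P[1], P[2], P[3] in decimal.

P[1] = 230, P[2] = 144, P[3] = 167

P[1]: S = E(K, 158) = 250; 28 ⊕ 250 = 230.
P[2]: S = E(K, 250) = 86; 198 ⊕ 86 = 144.
P[3]: S = E(K, 86) = 178; 21 ⊕ 178 = 167.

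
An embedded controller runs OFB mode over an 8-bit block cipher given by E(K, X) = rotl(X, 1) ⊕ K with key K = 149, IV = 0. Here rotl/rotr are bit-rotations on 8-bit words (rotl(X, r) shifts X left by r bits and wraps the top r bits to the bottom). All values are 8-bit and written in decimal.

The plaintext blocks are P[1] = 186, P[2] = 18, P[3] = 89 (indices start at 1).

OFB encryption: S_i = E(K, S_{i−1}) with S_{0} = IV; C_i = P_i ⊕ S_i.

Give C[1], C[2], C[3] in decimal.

C[1] = 47, C[2] = 172, C[3] = 177

C[1]: S = E(K, 0) = 149; 186 ⊕ 149 = 47.
C[2]: S = E(K, 149) = 190; 18 ⊕ 190 = 172.
C[3]: S = E(K, 190) = 232; 89 ⊕ 232 = 177.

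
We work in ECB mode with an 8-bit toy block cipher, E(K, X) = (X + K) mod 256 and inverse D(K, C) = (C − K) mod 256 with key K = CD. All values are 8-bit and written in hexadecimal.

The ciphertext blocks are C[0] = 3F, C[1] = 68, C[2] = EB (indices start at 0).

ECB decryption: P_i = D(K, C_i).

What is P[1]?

P[1] = 9B

P[1]: D(K, 68) = 9B.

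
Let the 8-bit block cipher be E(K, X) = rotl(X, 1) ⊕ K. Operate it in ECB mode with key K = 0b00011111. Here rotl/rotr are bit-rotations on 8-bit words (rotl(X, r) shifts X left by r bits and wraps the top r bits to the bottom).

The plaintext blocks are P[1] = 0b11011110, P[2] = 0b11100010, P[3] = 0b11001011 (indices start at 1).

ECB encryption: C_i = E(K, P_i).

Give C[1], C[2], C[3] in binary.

C[1]: E(K, 0b11011110) = 0b10100010.
C[2]: E(K, 0b11100010) = 0b11011010.
C[3]: E(K, 0b11001011) = 0b10001000.

C[1] = 0b10100010, C[2] = 0b11011010, C[3] = 0b10001000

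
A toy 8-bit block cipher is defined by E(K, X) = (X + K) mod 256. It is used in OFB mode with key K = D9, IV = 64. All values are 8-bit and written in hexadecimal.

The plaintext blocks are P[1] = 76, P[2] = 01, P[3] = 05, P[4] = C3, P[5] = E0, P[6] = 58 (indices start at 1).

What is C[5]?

OFB encryption: S_i = E(K, S_{i−1}) with S_{0} = IV; C_i = P_i ⊕ S_i.
C[1]: S = E(K, 64) = 3D; 76 ⊕ 3D = 4B.
C[2]: S = E(K, 3D) = 16; 01 ⊕ 16 = 17.
C[3]: S = E(K, 16) = EF; 05 ⊕ EF = EA.
C[4]: S = E(K, EF) = C8; C3 ⊕ C8 = 0B.
C[5]: S = E(K, C8) = A1; E0 ⊕ A1 = 41.

C[5] = 41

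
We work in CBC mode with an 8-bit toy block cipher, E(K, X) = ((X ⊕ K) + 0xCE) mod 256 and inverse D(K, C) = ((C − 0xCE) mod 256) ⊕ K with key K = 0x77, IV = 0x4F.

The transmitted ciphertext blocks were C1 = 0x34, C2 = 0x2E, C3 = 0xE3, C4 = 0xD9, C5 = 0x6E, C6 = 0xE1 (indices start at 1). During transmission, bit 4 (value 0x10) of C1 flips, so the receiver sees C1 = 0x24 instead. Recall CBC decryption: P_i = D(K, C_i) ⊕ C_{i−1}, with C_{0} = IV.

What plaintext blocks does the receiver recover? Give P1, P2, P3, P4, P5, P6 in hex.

Only C1 changed, to 0x24. In CBC, a change in C_i garbles P_i and flips the same bit in P_{i+1}. Decrypting the received ciphertext:
P1: D(K, 0x24) = 0x21; 0x21 ⊕ 0x4F = 0x6E.
P2: D(K, 0x2E) = 0x17; 0x17 ⊕ 0x24 = 0x33.
P3: D(K, 0xE3) = 0x62; 0x62 ⊕ 0x2E = 0x4C.
P4: D(K, 0xD9) = 0x7C; 0x7C ⊕ 0xE3 = 0x9F.
P5: D(K, 0x6E) = 0xD7; 0xD7 ⊕ 0xD9 = 0x0E.
P6: D(K, 0xE1) = 0x64; 0x64 ⊕ 0x6E = 0x0A.
Blocks that differ from the original plaintext: P1, P2.

P1 = 0x6E, P2 = 0x33, P3 = 0x4C, P4 = 0x9F, P5 = 0x0E, P6 = 0x0A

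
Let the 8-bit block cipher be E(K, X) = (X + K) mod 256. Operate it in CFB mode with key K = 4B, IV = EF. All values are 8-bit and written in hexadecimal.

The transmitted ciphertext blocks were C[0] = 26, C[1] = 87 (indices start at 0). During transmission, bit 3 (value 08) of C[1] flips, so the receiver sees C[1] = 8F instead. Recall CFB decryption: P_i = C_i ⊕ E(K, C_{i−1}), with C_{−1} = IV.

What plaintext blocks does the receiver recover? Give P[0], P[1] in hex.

P[0] = 1C, P[1] = FE

Only C[1] changed, to 8F. In CFB, a change in C_i flips the same bit in P_i and garbles P_{i+1}. Decrypting the received ciphertext:
P[0]: E(K, EF) = 3A; 26 ⊕ 3A = 1C.
P[1]: E(K, 26) = 71; 8F ⊕ 71 = FE.
Blocks that differ from the original plaintext: P[1].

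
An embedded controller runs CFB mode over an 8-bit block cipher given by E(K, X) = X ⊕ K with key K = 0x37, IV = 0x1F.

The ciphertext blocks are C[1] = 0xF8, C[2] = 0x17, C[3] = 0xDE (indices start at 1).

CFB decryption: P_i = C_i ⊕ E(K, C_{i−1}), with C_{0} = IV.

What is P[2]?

P[2] = 0xD8

P[2]: E(K, 0xF8) = 0xCF; 0x17 ⊕ 0xCF = 0xD8.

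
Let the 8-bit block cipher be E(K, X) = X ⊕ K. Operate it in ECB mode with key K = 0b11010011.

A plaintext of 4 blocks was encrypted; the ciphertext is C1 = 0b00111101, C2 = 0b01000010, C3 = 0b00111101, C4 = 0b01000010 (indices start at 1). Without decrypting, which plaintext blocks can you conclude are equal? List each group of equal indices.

P1 = P3; P2 = P4

ECB encrypts each block independently with the same key, so equal ciphertext blocks imply equal plaintext blocks.
C1 = C3 = 0b00111101, so P1 = P3.
C2 = C4 = 0b01000010, so P2 = P4.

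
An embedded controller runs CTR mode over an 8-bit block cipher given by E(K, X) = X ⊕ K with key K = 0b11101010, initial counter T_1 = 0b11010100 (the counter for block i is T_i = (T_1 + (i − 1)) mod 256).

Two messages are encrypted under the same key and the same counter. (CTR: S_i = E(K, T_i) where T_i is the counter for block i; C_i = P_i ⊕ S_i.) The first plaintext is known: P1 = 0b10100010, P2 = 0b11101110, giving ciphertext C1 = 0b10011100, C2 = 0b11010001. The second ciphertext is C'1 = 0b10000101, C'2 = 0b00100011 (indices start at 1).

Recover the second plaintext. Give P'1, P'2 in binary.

In CTR with a reused counter, both messages share the same keystream S_i, so C_i ⊕ C'_i = P_i ⊕ P'_i and thus P'_i = P_i ⊕ C_i ⊕ C'_i.
P'1: 0b10100010 ⊕ 0b10011100 ⊕ 0b10000101 = 0b10111011.
P'2: 0b11101110 ⊕ 0b11010001 ⊕ 0b00100011 = 0b00011100.

P'1 = 0b10111011, P'2 = 0b00011100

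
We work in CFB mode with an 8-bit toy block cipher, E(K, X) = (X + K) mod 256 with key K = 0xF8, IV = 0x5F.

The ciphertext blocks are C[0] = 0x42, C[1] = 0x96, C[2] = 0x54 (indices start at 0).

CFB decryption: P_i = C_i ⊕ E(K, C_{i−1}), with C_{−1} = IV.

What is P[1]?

P[1]: E(K, 0x42) = 0x3A; 0x96 ⊕ 0x3A = 0xAC.

P[1] = 0xAC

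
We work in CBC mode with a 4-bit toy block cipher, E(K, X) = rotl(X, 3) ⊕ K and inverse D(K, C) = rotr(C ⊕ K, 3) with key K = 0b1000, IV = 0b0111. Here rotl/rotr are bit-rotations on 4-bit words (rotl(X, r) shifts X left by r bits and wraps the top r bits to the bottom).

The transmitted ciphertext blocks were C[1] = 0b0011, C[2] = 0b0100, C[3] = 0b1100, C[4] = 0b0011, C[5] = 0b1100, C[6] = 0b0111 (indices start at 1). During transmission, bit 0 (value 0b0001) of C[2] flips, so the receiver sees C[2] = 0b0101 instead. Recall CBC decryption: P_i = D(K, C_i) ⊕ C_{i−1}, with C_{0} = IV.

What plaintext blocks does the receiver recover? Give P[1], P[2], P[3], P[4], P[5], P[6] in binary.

P[1] = 0b0000, P[2] = 0b1000, P[3] = 0b1101, P[4] = 0b1011, P[5] = 0b1011, P[6] = 0b0011

Only C[2] changed, to 0b0101. In CBC, a change in C_i garbles P_i and flips the same bit in P_{i+1}. Decrypting the received ciphertext:
P[1]: D(K, 0b0011) = 0b0111; 0b0111 ⊕ 0b0111 = 0b0000.
P[2]: D(K, 0b0101) = 0b1011; 0b1011 ⊕ 0b0011 = 0b1000.
P[3]: D(K, 0b1100) = 0b1000; 0b1000 ⊕ 0b0101 = 0b1101.
P[4]: D(K, 0b0011) = 0b0111; 0b0111 ⊕ 0b1100 = 0b1011.
P[5]: D(K, 0b1100) = 0b1000; 0b1000 ⊕ 0b0011 = 0b1011.
P[6]: D(K, 0b0111) = 0b1111; 0b1111 ⊕ 0b1100 = 0b0011.
Blocks that differ from the original plaintext: P[2], P[3].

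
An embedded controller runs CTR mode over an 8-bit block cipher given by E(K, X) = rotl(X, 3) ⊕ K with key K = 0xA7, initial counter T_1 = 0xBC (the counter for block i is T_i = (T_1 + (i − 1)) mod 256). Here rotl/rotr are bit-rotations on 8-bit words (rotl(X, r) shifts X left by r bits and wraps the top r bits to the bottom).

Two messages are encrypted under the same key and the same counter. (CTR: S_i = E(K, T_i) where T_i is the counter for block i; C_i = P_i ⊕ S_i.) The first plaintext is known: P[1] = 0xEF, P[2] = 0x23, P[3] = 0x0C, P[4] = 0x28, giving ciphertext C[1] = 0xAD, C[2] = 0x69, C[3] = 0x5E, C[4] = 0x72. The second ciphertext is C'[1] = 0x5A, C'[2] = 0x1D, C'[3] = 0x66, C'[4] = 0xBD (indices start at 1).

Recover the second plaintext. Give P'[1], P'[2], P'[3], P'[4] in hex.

P'[1] = 0x18, P'[2] = 0x57, P'[3] = 0x34, P'[4] = 0xE7

In CTR with a reused counter, both messages share the same keystream S_i, so C_i ⊕ C'_i = P_i ⊕ P'_i and thus P'_i = P_i ⊕ C_i ⊕ C'_i.
P'[1]: 0xEF ⊕ 0xAD ⊕ 0x5A = 0x18.
P'[2]: 0x23 ⊕ 0x69 ⊕ 0x1D = 0x57.
P'[3]: 0x0C ⊕ 0x5E ⊕ 0x66 = 0x34.
P'[4]: 0x28 ⊕ 0x72 ⊕ 0xBD = 0xE7.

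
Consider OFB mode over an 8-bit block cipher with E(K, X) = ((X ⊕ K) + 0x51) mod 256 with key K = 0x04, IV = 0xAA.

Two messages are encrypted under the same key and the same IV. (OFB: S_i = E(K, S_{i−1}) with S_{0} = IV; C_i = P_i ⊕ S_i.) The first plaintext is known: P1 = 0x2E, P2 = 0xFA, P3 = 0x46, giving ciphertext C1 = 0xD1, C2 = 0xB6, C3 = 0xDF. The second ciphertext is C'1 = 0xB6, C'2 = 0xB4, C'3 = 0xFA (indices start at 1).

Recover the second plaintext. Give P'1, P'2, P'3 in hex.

P'1 = 0x49, P'2 = 0xF8, P'3 = 0x63

In OFB with a reused IV, both messages share the same keystream S_i, so C_i ⊕ C'_i = P_i ⊕ P'_i and thus P'_i = P_i ⊕ C_i ⊕ C'_i.
P'1: 0x2E ⊕ 0xD1 ⊕ 0xB6 = 0x49.
P'2: 0xFA ⊕ 0xB6 ⊕ 0xB4 = 0xF8.
P'3: 0x46 ⊕ 0xDF ⊕ 0xFA = 0x63.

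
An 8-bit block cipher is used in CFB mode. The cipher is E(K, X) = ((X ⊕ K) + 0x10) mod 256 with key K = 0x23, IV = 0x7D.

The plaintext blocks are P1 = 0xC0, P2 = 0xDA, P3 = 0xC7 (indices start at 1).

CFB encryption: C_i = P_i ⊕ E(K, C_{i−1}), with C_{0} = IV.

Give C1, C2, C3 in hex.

C1 = 0xAE, C2 = 0x47, C3 = 0xB3

C1: E(K, 0x7D) = 0x6E; 0xC0 ⊕ 0x6E = 0xAE.
C2: E(K, 0xAE) = 0x9D; 0xDA ⊕ 0x9D = 0x47.
C3: E(K, 0x47) = 0x74; 0xC7 ⊕ 0x74 = 0xB3.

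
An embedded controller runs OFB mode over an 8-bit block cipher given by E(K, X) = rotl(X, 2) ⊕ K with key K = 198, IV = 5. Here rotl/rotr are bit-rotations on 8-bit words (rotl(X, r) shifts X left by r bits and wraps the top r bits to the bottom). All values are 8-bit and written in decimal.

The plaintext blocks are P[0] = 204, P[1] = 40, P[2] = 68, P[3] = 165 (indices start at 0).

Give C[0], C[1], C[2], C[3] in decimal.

OFB encryption: S_i = E(K, S_{i−1}) with S_{−1} = IV; C_i = P_i ⊕ S_i.
C[0]: S = E(K, 5) = 210; 204 ⊕ 210 = 30.
C[1]: S = E(K, 210) = 141; 40 ⊕ 141 = 165.
C[2]: S = E(K, 141) = 240; 68 ⊕ 240 = 180.
C[3]: S = E(K, 240) = 5; 165 ⊕ 5 = 160.

C[0] = 30, C[1] = 165, C[2] = 180, C[3] = 160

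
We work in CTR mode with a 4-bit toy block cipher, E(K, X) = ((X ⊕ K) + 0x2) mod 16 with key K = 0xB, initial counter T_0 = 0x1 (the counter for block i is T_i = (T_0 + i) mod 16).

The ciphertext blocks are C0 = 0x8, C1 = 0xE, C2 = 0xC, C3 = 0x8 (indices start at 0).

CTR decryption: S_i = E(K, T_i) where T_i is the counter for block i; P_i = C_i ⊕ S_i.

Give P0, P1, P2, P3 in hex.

P0: T = 0x1, S = E(K, T) = 0xC; 0x8 ⊕ 0xC = 0x4.
P1: T = 0x2, S = E(K, T) = 0xB; 0xE ⊕ 0xB = 0x5.
P2: T = 0x3, S = E(K, T) = 0xA; 0xC ⊕ 0xA = 0x6.
P3: T = 0x4, S = E(K, T) = 0x1; 0x8 ⊕ 0x1 = 0x9.

P0 = 0x4, P1 = 0x5, P2 = 0x6, P3 = 0x9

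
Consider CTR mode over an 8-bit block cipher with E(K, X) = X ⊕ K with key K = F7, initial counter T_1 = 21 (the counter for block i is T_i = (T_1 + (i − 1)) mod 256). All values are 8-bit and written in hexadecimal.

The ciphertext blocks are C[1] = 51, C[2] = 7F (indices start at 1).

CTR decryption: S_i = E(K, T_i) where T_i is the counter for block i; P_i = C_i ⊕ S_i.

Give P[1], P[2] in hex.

P[1]: T = 21, S = E(K, T) = D6; 51 ⊕ D6 = 87.
P[2]: T = 22, S = E(K, T) = D5; 7F ⊕ D5 = AA.

P[1] = 87, P[2] = AA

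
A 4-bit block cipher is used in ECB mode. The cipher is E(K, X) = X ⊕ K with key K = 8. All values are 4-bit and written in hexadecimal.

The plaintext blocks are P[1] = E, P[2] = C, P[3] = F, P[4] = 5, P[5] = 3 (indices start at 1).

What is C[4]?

ECB encryption: C_i = E(K, P_i).
C[4]: E(K, 5) = D.

C[4] = D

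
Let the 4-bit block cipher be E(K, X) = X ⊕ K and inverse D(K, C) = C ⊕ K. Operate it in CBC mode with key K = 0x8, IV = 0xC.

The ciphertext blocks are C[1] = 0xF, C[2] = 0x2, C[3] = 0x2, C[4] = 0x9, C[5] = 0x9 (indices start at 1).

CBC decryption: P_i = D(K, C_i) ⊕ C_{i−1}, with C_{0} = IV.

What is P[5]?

P[5] = 0x8

P[5]: D(K, 0x9) = 0x1; 0x1 ⊕ 0x9 = 0x8.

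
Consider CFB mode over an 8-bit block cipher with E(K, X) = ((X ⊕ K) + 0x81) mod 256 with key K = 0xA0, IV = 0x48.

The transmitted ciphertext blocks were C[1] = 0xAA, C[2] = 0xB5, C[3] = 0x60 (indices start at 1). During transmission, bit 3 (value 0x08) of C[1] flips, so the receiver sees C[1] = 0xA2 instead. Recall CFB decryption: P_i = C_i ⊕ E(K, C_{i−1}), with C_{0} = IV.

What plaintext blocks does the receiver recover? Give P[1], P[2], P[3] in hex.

P[1] = 0xCB, P[2] = 0x36, P[3] = 0xF6

Only C[1] changed, to 0xA2. In CFB, a change in C_i flips the same bit in P_i and garbles P_{i+1}. Decrypting the received ciphertext:
P[1]: E(K, 0x48) = 0x69; 0xA2 ⊕ 0x69 = 0xCB.
P[2]: E(K, 0xA2) = 0x83; 0xB5 ⊕ 0x83 = 0x36.
P[3]: E(K, 0xB5) = 0x96; 0x60 ⊕ 0x96 = 0xF6.
Blocks that differ from the original plaintext: P[1], P[2].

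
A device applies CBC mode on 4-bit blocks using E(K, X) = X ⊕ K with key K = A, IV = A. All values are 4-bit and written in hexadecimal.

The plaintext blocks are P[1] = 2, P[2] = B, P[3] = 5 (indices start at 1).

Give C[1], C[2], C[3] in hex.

C[1] = 2, C[2] = 3, C[3] = C

CBC encryption: C_i = E(K, P_i ⊕ C_{i−1}), with C_{0} = IV.
C[1]: P[1] ⊕ A = 8; E(K, 8) = 2.
C[2]: P[2] ⊕ 2 = 9; E(K, 9) = 3.
C[3]: P[3] ⊕ 3 = 6; E(K, 6) = C.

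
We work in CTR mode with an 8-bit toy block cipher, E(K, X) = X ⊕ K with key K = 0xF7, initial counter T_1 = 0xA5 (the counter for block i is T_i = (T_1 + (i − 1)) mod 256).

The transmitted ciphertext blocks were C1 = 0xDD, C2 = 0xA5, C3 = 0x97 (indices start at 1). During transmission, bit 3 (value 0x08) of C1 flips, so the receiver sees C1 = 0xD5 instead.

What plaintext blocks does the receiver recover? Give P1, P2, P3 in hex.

P1 = 0x87, P2 = 0xF4, P3 = 0xC7

CTR decryption: S_i = E(K, T_i) where T_i is the counter for block i; P_i = C_i ⊕ S_i.
Only C1 changed, to 0xD5. In CTR, a change in C_i flips the same bit in P_i only; the keystream is unaffected. Decrypting the received ciphertext:
P1: T = 0xA5, S = E(K, T) = 0x52; 0xD5 ⊕ 0x52 = 0x87.
P2: T = 0xA6, S = E(K, T) = 0x51; 0xA5 ⊕ 0x51 = 0xF4.
P3: T = 0xA7, S = E(K, T) = 0x50; 0x97 ⊕ 0x50 = 0xC7.
Blocks that differ from the original plaintext: P1.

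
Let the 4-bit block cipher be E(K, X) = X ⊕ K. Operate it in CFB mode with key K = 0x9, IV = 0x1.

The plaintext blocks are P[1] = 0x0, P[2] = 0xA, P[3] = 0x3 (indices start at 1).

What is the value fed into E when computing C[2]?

CFB encryption: C_i = P_i ⊕ E(K, C_{i−1}), with C_{0} = IV.
C[1]: E(K, 0x1) = 0x8; 0x0 ⊕ 0x8 = 0x8.
C[2]: E(K, 0x8) = 0x1; 0xA ⊕ 0x1 = 0xB.
So the input to E for block [2] is 0x8.

0x8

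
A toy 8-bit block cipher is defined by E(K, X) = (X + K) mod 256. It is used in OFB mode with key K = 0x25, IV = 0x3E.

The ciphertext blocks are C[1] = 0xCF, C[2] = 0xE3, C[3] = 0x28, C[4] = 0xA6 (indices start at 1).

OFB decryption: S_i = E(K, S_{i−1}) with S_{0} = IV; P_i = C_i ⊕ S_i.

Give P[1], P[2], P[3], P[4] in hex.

P[1] = 0xAC, P[2] = 0x6B, P[3] = 0x85, P[4] = 0x74

P[1]: S = E(K, 0x3E) = 0x63; 0xCF ⊕ 0x63 = 0xAC.
P[2]: S = E(K, 0x63) = 0x88; 0xE3 ⊕ 0x88 = 0x6B.
P[3]: S = E(K, 0x88) = 0xAD; 0x28 ⊕ 0xAD = 0x85.
P[4]: S = E(K, 0xAD) = 0xD2; 0xA6 ⊕ 0xD2 = 0x74.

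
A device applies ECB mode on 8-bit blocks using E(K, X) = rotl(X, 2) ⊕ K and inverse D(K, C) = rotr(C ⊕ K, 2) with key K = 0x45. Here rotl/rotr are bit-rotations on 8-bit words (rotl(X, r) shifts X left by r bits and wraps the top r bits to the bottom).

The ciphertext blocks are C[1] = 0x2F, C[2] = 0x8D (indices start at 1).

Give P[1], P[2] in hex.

ECB decryption: P_i = D(K, C_i).
P[1]: D(K, 0x2F) = 0x9A.
P[2]: D(K, 0x8D) = 0x32.

P[1] = 0x9A, P[2] = 0x32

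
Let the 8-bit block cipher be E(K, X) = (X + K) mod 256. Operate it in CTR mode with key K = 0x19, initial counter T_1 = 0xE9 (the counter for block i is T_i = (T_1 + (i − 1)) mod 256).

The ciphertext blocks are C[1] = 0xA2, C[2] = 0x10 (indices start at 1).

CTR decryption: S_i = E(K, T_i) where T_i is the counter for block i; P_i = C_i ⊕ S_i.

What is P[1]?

P[1]: T = 0xE9, S = E(K, T) = 0x02; 0xA2 ⊕ 0x02 = 0xA0.

P[1] = 0xA0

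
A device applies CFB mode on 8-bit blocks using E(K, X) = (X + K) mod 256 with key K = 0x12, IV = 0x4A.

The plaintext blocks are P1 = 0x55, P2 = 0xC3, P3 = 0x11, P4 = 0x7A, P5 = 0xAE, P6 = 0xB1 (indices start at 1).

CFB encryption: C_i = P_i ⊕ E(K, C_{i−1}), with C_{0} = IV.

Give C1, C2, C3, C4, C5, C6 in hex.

C1: E(K, 0x4A) = 0x5C; 0x55 ⊕ 0x5C = 0x09.
C2: E(K, 0x09) = 0x1B; 0xC3 ⊕ 0x1B = 0xD8.
C3: E(K, 0xD8) = 0xEA; 0x11 ⊕ 0xEA = 0xFB.
C4: E(K, 0xFB) = 0x0D; 0x7A ⊕ 0x0D = 0x77.
C5: E(K, 0x77) = 0x89; 0xAE ⊕ 0x89 = 0x27.
C6: E(K, 0x27) = 0x39; 0xB1 ⊕ 0x39 = 0x88.

C1 = 0x09, C2 = 0xD8, C3 = 0xFB, C4 = 0x77, C5 = 0x27, C6 = 0x88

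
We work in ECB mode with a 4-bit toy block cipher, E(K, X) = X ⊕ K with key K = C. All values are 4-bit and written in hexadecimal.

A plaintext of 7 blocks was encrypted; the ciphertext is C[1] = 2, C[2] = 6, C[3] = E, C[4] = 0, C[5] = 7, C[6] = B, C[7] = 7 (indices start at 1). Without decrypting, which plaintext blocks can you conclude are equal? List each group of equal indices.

ECB encrypts each block independently with the same key, so equal ciphertext blocks imply equal plaintext blocks.
C[5] = C[7] = 7, so P[5] = P[7].

P[5] = P[7]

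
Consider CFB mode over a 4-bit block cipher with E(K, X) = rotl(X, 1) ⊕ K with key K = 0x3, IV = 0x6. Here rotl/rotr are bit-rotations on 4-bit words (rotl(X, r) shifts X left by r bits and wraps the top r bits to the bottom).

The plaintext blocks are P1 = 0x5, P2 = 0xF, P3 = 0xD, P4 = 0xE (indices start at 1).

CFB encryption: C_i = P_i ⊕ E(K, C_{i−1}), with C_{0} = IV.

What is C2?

C2 = 0x9

C1: E(K, 0x6) = 0xF; 0x5 ⊕ 0xF = 0xA.
C2: E(K, 0xA) = 0x6; 0xF ⊕ 0x6 = 0x9.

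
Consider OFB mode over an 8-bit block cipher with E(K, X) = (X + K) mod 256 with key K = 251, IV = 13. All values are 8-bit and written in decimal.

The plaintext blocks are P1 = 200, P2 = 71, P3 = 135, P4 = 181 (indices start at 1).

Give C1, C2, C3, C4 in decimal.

C1 = 192, C2 = 68, C3 = 121, C4 = 76

OFB encryption: S_i = E(K, S_{i−1}) with S_{0} = IV; C_i = P_i ⊕ S_i.
C1: S = E(K, 13) = 8; 200 ⊕ 8 = 192.
C2: S = E(K, 8) = 3; 71 ⊕ 3 = 68.
C3: S = E(K, 3) = 254; 135 ⊕ 254 = 121.
C4: S = E(K, 254) = 249; 181 ⊕ 249 = 76.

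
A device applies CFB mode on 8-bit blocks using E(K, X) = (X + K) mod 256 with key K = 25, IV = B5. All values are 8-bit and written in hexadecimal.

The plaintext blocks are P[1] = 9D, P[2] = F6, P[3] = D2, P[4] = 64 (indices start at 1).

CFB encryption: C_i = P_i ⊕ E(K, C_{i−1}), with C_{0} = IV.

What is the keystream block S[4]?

92

C[1]: E(K, B5) = DA; 9D ⊕ DA = 47.
C[2]: E(K, 47) = 6C; F6 ⊕ 6C = 9A.
C[3]: E(K, 9A) = BF; D2 ⊕ BF = 6D.
C[4]: E(K, 6D) = 92; 64 ⊕ 92 = F6.
So S[4] = 92.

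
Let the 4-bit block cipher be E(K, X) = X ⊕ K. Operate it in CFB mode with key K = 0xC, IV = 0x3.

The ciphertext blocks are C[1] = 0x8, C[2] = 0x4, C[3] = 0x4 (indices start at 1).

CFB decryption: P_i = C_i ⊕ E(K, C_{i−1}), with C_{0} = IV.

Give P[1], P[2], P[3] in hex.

P[1] = 0x7, P[2] = 0x0, P[3] = 0xC

P[1]: E(K, 0x3) = 0xF; 0x8 ⊕ 0xF = 0x7.
P[2]: E(K, 0x8) = 0x4; 0x4 ⊕ 0x4 = 0x0.
P[3]: E(K, 0x4) = 0x8; 0x4 ⊕ 0x8 = 0xC.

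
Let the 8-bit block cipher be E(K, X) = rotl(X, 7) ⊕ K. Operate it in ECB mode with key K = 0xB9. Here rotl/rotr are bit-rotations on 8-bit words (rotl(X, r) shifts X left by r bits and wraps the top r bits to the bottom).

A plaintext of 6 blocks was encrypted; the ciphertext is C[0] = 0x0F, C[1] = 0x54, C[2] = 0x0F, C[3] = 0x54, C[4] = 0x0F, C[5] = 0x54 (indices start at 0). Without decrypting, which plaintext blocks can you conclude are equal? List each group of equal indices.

ECB encrypts each block independently with the same key, so equal ciphertext blocks imply equal plaintext blocks.
C[0] = C[2] = C[4] = 0x0F, so P[0] = P[2] = P[4].
C[1] = C[3] = C[5] = 0x54, so P[1] = P[3] = P[5].

P[0] = P[2] = P[4]; P[1] = P[3] = P[5]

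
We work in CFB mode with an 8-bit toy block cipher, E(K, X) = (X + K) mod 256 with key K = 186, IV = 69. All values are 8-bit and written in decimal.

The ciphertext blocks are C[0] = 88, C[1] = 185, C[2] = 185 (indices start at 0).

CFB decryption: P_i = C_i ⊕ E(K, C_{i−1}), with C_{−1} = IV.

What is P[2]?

P[2]: E(K, 185) = 115; 185 ⊕ 115 = 202.

P[2] = 202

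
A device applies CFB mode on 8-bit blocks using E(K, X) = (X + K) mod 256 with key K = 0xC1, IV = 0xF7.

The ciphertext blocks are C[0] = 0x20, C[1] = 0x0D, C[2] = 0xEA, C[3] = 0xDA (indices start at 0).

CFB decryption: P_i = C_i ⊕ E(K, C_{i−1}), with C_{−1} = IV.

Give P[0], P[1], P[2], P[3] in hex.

P[0] = 0x98, P[1] = 0xEC, P[2] = 0x24, P[3] = 0x71

P[0]: E(K, 0xF7) = 0xB8; 0x20 ⊕ 0xB8 = 0x98.
P[1]: E(K, 0x20) = 0xE1; 0x0D ⊕ 0xE1 = 0xEC.
P[2]: E(K, 0x0D) = 0xCE; 0xEA ⊕ 0xCE = 0x24.
P[3]: E(K, 0xEA) = 0xAB; 0xDA ⊕ 0xAB = 0x71.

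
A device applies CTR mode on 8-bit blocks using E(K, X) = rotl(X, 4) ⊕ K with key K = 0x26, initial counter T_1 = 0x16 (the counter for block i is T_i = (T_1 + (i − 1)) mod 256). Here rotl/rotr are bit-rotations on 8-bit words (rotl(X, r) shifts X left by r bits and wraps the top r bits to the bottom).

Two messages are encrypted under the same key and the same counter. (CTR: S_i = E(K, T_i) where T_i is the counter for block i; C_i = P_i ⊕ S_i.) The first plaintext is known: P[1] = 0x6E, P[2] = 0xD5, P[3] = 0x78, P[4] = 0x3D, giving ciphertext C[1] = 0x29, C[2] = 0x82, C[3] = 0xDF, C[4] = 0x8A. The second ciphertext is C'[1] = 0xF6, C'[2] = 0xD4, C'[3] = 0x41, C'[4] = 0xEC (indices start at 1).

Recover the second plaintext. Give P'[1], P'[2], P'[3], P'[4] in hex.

P'[1] = 0xB1, P'[2] = 0x83, P'[3] = 0xE6, P'[4] = 0x5B

In CTR with a reused counter, both messages share the same keystream S_i, so C_i ⊕ C'_i = P_i ⊕ P'_i and thus P'_i = P_i ⊕ C_i ⊕ C'_i.
P'[1]: 0x6E ⊕ 0x29 ⊕ 0xF6 = 0xB1.
P'[2]: 0xD5 ⊕ 0x82 ⊕ 0xD4 = 0x83.
P'[3]: 0x78 ⊕ 0xDF ⊕ 0x41 = 0xE6.
P'[4]: 0x3D ⊕ 0x8A ⊕ 0xEC = 0x5B.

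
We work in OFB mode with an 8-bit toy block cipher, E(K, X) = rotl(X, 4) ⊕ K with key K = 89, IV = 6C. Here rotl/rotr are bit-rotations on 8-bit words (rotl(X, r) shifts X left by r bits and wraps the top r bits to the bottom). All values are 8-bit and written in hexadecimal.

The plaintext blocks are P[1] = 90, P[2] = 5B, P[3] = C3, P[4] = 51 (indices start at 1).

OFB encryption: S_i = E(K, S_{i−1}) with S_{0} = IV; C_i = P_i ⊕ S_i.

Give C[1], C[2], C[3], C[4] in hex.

C[1] = DF, C[2] = 26, C[3] = 9D, C[4] = 3D

C[1]: S = E(K, 6C) = 4F; 90 ⊕ 4F = DF.
C[2]: S = E(K, 4F) = 7D; 5B ⊕ 7D = 26.
C[3]: S = E(K, 7D) = 5E; C3 ⊕ 5E = 9D.
C[4]: S = E(K, 5E) = 6C; 51 ⊕ 6C = 3D.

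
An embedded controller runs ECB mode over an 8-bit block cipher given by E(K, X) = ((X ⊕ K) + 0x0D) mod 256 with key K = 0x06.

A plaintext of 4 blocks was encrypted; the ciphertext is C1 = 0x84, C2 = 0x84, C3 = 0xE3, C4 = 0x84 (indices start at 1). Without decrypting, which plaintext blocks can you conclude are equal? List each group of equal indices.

P1 = P2 = P4

ECB encrypts each block independently with the same key, so equal ciphertext blocks imply equal plaintext blocks.
C1 = C2 = C4 = 0x84, so P1 = P2 = P4.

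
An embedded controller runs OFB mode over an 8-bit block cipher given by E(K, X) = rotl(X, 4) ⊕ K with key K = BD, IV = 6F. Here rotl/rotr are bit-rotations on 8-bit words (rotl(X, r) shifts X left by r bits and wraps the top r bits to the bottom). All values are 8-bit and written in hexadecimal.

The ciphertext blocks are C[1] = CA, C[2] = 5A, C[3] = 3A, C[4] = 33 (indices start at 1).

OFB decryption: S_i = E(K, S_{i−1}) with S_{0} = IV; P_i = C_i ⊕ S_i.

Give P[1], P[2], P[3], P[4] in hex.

P[1]: S = E(K, 6F) = 4B; CA ⊕ 4B = 81.
P[2]: S = E(K, 4B) = 09; 5A ⊕ 09 = 53.
P[3]: S = E(K, 09) = 2D; 3A ⊕ 2D = 17.
P[4]: S = E(K, 2D) = 6F; 33 ⊕ 6F = 5C.

P[1] = 81, P[2] = 53, P[3] = 17, P[4] = 5C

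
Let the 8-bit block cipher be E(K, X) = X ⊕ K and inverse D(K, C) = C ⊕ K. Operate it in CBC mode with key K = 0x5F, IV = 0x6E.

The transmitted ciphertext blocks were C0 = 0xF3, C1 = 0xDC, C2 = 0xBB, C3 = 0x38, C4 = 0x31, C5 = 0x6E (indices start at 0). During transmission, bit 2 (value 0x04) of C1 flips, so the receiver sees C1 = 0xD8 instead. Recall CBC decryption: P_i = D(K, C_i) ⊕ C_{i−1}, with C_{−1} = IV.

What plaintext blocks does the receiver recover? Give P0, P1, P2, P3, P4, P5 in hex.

P0 = 0xC2, P1 = 0x74, P2 = 0x3C, P3 = 0xDC, P4 = 0x56, P5 = 0x00

Only C1 changed, to 0xD8. In CBC, a change in C_i garbles P_i and flips the same bit in P_{i+1}. Decrypting the received ciphertext:
P0: D(K, 0xF3) = 0xAC; 0xAC ⊕ 0x6E = 0xC2.
P1: D(K, 0xD8) = 0x87; 0x87 ⊕ 0xF3 = 0x74.
P2: D(K, 0xBB) = 0xE4; 0xE4 ⊕ 0xD8 = 0x3C.
P3: D(K, 0x38) = 0x67; 0x67 ⊕ 0xBB = 0xDC.
P4: D(K, 0x31) = 0x6E; 0x6E ⊕ 0x38 = 0x56.
P5: D(K, 0x6E) = 0x31; 0x31 ⊕ 0x31 = 0x00.
Blocks that differ from the original plaintext: P1, P2.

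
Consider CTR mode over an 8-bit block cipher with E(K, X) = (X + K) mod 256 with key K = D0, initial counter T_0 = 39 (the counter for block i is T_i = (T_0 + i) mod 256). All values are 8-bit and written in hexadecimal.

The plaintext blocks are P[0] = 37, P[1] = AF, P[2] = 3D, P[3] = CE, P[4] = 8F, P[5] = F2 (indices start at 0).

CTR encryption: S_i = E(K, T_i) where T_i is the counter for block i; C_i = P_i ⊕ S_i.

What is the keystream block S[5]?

C[0]: T = 39, S = E(K, T) = 09; 37 ⊕ 09 = 3E.
C[1]: T = 3A, S = E(K, T) = 0A; AF ⊕ 0A = A5.
C[2]: T = 3B, S = E(K, T) = 0B; 3D ⊕ 0B = 36.
C[3]: T = 3C, S = E(K, T) = 0C; CE ⊕ 0C = C2.
C[4]: T = 3D, S = E(K, T) = 0D; 8F ⊕ 0D = 82.
C[5]: T = 3E, S = E(K, T) = 0E; F2 ⊕ 0E = FC.
So S[5] = 0E.

0E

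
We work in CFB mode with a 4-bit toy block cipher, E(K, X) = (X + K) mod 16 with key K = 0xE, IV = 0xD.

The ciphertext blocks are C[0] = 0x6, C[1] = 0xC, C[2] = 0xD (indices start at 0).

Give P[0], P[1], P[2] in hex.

CFB decryption: P_i = C_i ⊕ E(K, C_{i−1}), with C_{−1} = IV.
P[0]: E(K, 0xD) = 0xB; 0x6 ⊕ 0xB = 0xD.
P[1]: E(K, 0x6) = 0x4; 0xC ⊕ 0x4 = 0x8.
P[2]: E(K, 0xC) = 0xA; 0xD ⊕ 0xA = 0x7.

P[0] = 0xD, P[1] = 0x8, P[2] = 0x7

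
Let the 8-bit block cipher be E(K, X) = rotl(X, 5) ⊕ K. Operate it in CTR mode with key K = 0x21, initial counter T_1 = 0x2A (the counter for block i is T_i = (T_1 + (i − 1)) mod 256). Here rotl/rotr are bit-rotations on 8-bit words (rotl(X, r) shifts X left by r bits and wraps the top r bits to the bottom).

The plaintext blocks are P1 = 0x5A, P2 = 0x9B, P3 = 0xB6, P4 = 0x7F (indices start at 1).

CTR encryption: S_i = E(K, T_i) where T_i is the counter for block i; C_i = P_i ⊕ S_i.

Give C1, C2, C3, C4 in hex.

C1 = 0x3E, C2 = 0xDF, C3 = 0x12, C4 = 0xFB

C1: T = 0x2A, S = E(K, T) = 0x64; 0x5A ⊕ 0x64 = 0x3E.
C2: T = 0x2B, S = E(K, T) = 0x44; 0x9B ⊕ 0x44 = 0xDF.
C3: T = 0x2C, S = E(K, T) = 0xA4; 0xB6 ⊕ 0xA4 = 0x12.
C4: T = 0x2D, S = E(K, T) = 0x84; 0x7F ⊕ 0x84 = 0xFB.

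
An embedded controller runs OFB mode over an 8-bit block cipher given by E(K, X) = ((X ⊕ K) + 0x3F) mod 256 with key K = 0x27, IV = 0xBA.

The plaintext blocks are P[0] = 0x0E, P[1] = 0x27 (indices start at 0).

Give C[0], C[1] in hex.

OFB encryption: S_i = E(K, S_{i−1}) with S_{−1} = IV; C_i = P_i ⊕ S_i.
C[0]: S = E(K, 0xBA) = 0xDC; 0x0E ⊕ 0xDC = 0xD2.
C[1]: S = E(K, 0xDC) = 0x3A; 0x27 ⊕ 0x3A = 0x1D.

C[0] = 0xD2, C[1] = 0x1D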